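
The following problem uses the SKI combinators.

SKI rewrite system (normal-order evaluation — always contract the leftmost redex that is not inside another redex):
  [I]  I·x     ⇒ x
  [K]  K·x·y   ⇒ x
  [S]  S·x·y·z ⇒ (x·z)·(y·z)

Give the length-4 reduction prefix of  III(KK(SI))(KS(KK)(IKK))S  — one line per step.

  start: III(KK(SI))(KS(KK)(IKK))S
  [1] II(KK(SI))(KS(KK)(IKK))S
  [2] I(KK(SI))(KS(KK)(IKK))S
  [3] KK(SI)(KS(KK)(IKK))S
  [4] K(KS(KK)(IKK))S

Answer: after 4 steps: K(KS(KK)(IKK))S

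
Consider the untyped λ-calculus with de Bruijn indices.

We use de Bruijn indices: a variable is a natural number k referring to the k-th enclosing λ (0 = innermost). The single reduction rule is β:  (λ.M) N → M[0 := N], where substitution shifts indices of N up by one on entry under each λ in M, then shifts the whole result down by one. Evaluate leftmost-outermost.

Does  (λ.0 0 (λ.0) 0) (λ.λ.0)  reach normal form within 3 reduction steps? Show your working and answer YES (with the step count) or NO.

Answer: NO — after 3 steps the term is (λ.0) (λ.λ.0), not yet normal

Reduction:
  start: (λ.0 0 (λ.0) 0) (λ.λ.0)
  [1] (λ.λ.0) (λ.λ.0) (λ.0) (λ.λ.0)
  [2] (λ.0) (λ.0) (λ.λ.0)
  [3] (λ.0) (λ.λ.0)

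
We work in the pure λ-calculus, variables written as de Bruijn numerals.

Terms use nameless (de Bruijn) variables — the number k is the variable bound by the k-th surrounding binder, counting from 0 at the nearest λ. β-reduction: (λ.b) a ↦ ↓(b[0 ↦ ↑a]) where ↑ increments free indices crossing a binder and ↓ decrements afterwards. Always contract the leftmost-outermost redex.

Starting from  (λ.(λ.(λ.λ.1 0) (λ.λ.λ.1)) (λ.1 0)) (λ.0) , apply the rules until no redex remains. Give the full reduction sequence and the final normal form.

Answer: normal form = λ.λ.λ.1  (in 4 steps)

Reduction:
  start: (λ.(λ.(λ.λ.1 0) (λ.λ.λ.1)) (λ.1 0)) (λ.0)
  [1] (λ.(λ.λ.1 0) (λ.λ.λ.1)) (λ.(λ.0) 0)
  [2] (λ.λ.1 0) (λ.λ.λ.1)
  [3] λ.(λ.λ.λ.1) 0
  [4] λ.λ.λ.1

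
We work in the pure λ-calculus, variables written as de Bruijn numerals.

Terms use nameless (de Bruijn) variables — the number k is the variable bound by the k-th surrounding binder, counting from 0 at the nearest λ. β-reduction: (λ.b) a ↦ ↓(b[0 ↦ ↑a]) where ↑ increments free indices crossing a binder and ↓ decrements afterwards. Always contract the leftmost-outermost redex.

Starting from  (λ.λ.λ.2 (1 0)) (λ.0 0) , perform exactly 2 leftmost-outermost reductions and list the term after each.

  start: (λ.λ.λ.2 (1 0)) (λ.0 0)
  step 1: λ.λ.(λ.0 0) (1 0)
  step 2: λ.λ.1 0 (1 0)

Answer: after 2 steps: λ.λ.1 0 (1 0)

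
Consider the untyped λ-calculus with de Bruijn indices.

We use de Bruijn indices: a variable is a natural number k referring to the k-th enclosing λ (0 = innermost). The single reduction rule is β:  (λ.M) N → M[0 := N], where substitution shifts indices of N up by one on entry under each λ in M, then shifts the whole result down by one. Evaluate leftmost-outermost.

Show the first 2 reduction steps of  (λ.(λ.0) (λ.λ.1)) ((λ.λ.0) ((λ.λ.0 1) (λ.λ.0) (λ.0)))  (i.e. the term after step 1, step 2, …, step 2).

  start: (λ.(λ.0) (λ.λ.1)) ((λ.λ.0) ((λ.λ.0 1) (λ.λ.0) (λ.0)))
  →1  (λ.0) (λ.λ.1)
  →2  λ.λ.1

Answer: after 2 steps: λ.λ.1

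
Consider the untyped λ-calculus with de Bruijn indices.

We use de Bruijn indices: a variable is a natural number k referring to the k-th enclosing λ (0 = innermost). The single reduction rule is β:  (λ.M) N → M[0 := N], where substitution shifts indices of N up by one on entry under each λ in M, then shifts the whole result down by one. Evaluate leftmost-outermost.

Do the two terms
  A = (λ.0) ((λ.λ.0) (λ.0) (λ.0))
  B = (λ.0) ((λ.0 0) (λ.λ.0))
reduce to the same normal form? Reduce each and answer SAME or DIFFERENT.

Answer: SAME — A ⇓ λ.0, B ⇓ λ.0

Working:
Term A:
  start: (λ.0) ((λ.λ.0) (λ.0) (λ.0))
  →1  (λ.λ.0) (λ.0) (λ.0)
  →2  (λ.0) (λ.0)
  →3  λ.0

Term B:
  start: (λ.0) ((λ.0 0) (λ.λ.0))
  →1  (λ.0 0) (λ.λ.0)
  →2  (λ.λ.0) (λ.λ.0)
  →3  λ.0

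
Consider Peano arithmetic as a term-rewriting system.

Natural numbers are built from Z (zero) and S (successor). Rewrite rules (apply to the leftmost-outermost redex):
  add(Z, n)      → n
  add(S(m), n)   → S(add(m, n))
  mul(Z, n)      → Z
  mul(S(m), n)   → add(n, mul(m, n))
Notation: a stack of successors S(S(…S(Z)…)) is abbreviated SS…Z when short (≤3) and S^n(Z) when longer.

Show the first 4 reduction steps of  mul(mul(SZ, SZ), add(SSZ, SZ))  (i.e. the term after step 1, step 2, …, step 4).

  start: mul(mul(SZ, SZ), add(SSZ, SZ))
  step 1: mul(add(SZ, mul(Z, SZ)), add(SSZ, SZ))
  step 2: mul(S(add(Z, mul(Z, SZ))), add(SSZ, SZ))
  step 3: add(add(SSZ, SZ), mul(add(Z, mul(Z, SZ)), add(SSZ, SZ)))
  step 4: add(S(add(SZ, SZ)), mul(add(Z, mul(Z, SZ)), add(SSZ, SZ)))

Answer: after 4 steps: add(S(add(SZ, SZ)), mul(add(Z, mul(Z, SZ)), add(SSZ, SZ)))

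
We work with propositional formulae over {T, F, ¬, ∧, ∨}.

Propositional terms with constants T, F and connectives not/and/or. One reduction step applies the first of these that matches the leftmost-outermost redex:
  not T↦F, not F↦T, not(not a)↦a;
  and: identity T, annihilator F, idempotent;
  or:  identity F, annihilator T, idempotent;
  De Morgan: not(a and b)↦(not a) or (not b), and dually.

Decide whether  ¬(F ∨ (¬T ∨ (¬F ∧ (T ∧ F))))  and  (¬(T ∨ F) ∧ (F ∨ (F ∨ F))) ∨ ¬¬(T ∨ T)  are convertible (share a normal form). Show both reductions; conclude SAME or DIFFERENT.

Term A:
  start: ¬(F ∨ (¬T ∨ (¬F ∧ (T ∧ F))))
  [1] ¬F ∧ ¬(¬T ∨ (¬F ∧ (T ∧ F)))
  [2] T ∧ ¬(¬T ∨ (¬F ∧ (T ∧ F)))
  [3] ¬(¬T ∨ (¬F ∧ (T ∧ F)))
  [4] ¬¬T ∧ ¬(¬F ∧ (T ∧ F))
  [5] T ∧ ¬(¬F ∧ (T ∧ F))
  [6] ¬(¬F ∧ (T ∧ F))
  [7] ¬¬F ∨ ¬(T ∧ F)
  [8] F ∨ ¬(T ∧ F)
  [9] ¬(T ∧ F)
  [10] ¬T ∨ ¬F
  [11] F ∨ ¬F
  [12] ¬F
  [13] T

Term B:
  start: (¬(T ∨ F) ∧ (F ∨ (F ∨ F))) ∨ ¬¬(T ∨ T)
  [1] ((¬T ∧ ¬F) ∧ (F ∨ (F ∨ F))) ∨ ¬¬(T ∨ T)
  [2] ((F ∧ ¬F) ∧ (F ∨ (F ∨ F))) ∨ ¬¬(T ∨ T)
  [3] (F ∧ (F ∨ (F ∨ F))) ∨ ¬¬(T ∨ T)
  [4] F ∨ ¬¬(T ∨ T)
  [5] ¬¬(T ∨ T)
  [6] T ∨ T
  [7] T

Answer: SAME — A ⇓ T, B ⇓ T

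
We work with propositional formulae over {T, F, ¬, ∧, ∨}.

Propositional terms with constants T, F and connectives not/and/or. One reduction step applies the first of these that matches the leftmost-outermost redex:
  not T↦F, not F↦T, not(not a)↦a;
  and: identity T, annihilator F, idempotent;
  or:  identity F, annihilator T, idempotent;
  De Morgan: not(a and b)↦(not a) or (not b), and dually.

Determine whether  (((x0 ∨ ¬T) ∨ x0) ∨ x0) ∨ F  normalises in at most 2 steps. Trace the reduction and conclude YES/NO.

  start: (((x0 ∨ ¬T) ∨ x0) ∨ x0) ∨ F
  step 1: ((x0 ∨ ¬T) ∨ x0) ∨ x0
  step 2: ((x0 ∨ F) ∨ x0) ∨ x0

Answer: NO — after 2 steps the term is ((x0 ∨ F) ∨ x0) ∨ x0, not yet normal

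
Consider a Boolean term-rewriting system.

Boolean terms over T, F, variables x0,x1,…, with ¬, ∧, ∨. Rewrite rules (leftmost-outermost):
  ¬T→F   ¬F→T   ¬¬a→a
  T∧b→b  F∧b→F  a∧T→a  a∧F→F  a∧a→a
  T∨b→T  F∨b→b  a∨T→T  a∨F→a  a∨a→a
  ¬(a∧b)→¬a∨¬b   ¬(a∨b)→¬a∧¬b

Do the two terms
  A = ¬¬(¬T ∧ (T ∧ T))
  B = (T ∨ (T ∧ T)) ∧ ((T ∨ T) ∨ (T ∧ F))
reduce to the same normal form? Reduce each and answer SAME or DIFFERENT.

Answer: DIFFERENT — A ⇓ F, B ⇓ T

Derivation:
Term A:
  start: ¬¬(¬T ∧ (T ∧ T))
  [1] ¬T ∧ (T ∧ T)
  [2] F ∧ (T ∧ T)
  [3] F

Term B:
  start: (T ∨ (T ∧ T)) ∧ ((T ∨ T) ∨ (T ∧ F))
  [1] T ∧ ((T ∨ T) ∨ (T ∧ F))
  [2] (T ∨ T) ∨ (T ∧ F)
  [3] T ∨ (T ∧ F)
  [4] T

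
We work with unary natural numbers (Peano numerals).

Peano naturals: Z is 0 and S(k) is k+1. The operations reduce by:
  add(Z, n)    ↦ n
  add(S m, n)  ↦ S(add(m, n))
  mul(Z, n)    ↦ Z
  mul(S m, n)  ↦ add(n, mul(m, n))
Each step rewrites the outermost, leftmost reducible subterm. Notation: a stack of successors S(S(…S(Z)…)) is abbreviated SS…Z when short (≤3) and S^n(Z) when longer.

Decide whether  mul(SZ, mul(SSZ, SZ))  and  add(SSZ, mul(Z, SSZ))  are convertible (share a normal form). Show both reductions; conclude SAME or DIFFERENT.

Answer: SAME — A ⇓ SSZ, B ⇓ SSZ

Working:
Term A:
  start: mul(SZ, mul(SSZ, SZ))
  [1] add(mul(SSZ, SZ), mul(Z, mul(SSZ, SZ)))
  [2] add(add(SZ, mul(SZ, SZ)), mul(Z, mul(SSZ, SZ)))
  [3] add(S(add(Z, mul(SZ, SZ))), mul(Z, mul(SSZ, SZ)))
  [4] S(add(add(Z, mul(SZ, SZ)), mul(Z, mul(SSZ, SZ))))
  [5] S(add(mul(SZ, SZ), mul(Z, mul(SSZ, SZ))))
  [6] S(add(add(SZ, mul(Z, SZ)), mul(Z, mul(SSZ, SZ))))
  [7] S(add(S(add(Z, mul(Z, SZ))), mul(Z, mul(SSZ, SZ))))
  [8] S(S(add(add(Z, mul(Z, SZ)), mul(Z, mul(SSZ, SZ)))))
  [9] S(S(add(mul(Z, SZ), mul(Z, mul(SSZ, SZ)))))
  [10] S(S(add(Z, mul(Z, mul(SSZ, SZ)))))
  [11] S(S(mul(Z, mul(SSZ, SZ))))
  [12] SSZ

Term B:
  start: add(SSZ, mul(Z, SSZ))
  [1] S(add(SZ, mul(Z, SSZ)))
  [2] S(S(add(Z, mul(Z, SSZ))))
  [3] S(S(mul(Z, SSZ)))
  [4] SSZ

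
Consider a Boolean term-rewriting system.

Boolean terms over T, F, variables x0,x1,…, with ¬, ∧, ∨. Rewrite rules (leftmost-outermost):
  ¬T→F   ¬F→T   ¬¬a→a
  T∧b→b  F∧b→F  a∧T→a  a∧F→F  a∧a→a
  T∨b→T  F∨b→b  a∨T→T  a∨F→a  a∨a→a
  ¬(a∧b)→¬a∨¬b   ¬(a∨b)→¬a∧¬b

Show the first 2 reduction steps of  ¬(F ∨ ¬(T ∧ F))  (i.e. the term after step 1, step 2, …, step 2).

  start: ¬(F ∨ ¬(T ∧ F))
  [1] ¬F ∧ ¬¬(T ∧ F)
  [2] T ∧ ¬¬(T ∧ F)

Answer: after 2 steps: T ∧ ¬¬(T ∧ F)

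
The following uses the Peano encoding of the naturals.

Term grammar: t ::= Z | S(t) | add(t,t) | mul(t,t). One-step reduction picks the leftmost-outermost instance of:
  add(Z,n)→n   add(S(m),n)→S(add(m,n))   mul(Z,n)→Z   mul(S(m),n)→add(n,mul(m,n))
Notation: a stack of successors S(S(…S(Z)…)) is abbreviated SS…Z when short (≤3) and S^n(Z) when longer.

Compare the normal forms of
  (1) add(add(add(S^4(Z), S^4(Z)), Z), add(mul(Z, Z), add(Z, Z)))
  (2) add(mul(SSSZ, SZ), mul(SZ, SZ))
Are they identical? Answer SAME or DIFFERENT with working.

Answer: DIFFERENT — A ⇓ S^8(Z), B ⇓ S^4(Z)

Working:
Term A:
  start: add(add(add(S^4(Z), S^4(Z)), Z), add(mul(Z, Z), add(Z, Z)))
  →1  add(add(S(add(SSSZ, S^4(Z))), Z), add(mul(Z, Z), add(Z, Z)))
  →2  add(S(add(add(SSSZ, S^4(Z)), Z)), add(mul(Z, Z), add(Z, Z)))
  →3  S(add(add(add(SSSZ, S^4(Z)), Z), add(mul(Z, Z), add(Z, Z))))
  →4  S(add(add(S(add(SSZ, S^4(Z))), Z), add(mul(Z, Z), add(Z, Z))))
  →5  S(add(S(add(add(SSZ, S^4(Z)), Z)), add(mul(Z, Z), add(Z, Z))))
  →6  S(S(add(add(add(SSZ, S^4(Z)), Z), add(mul(Z, Z), add(Z, Z)))))
  →7  S(S(add(add(S(add(SZ, S^4(Z))), Z), add(mul(Z, Z), add(Z, Z)))))
  →8  S(S(add(S(add(add(SZ, S^4(Z)), Z)), add(mul(Z, Z), add(Z, Z)))))
  →9  S(S(S(add(add(add(SZ, S^4(Z)), Z), add(mul(Z, Z), add(Z, Z))))))
  →10  S(S(S(add(add(S(add(Z, S^4(Z))), Z), add(mul(Z, Z), add(Z, Z))))))
  →11  S(S(S(add(S(add(add(Z, S^4(Z)), Z)), add(mul(Z, Z), add(Z, Z))))))
  →12  S(S(S(S(add(add(add(Z, S^4(Z)), Z), add(mul(Z, Z), add(Z, Z)))))))
  →13  S(S(S(S(add(add(S^4(Z), Z), add(mul(Z, Z), add(Z, Z)))))))
  →14  S(S(S(S(add(S(add(SSSZ, Z)), add(mul(Z, Z), add(Z, Z)))))))
  →15  S(S(S(S(S(add(add(SSSZ, Z), add(mul(Z, Z), add(Z, Z))))))))
  →16  S(S(S(S(S(add(S(add(SSZ, Z)), add(mul(Z, Z), add(Z, Z))))))))
  →17  S(S(S(S(S(S(add(add(SSZ, Z), add(mul(Z, Z), add(Z, Z)))))))))
  →18  S(S(S(S(S(S(add(S(add(SZ, Z)), add(mul(Z, Z), add(Z, Z)))))))))
  →19  S(S(S(S(S(S(S(add(add(SZ, Z), add(mul(Z, Z), add(Z, Z))))))))))
  →20  S(S(S(S(S(S(S(add(S(add(Z, Z)), add(mul(Z, Z), add(Z, Z))))))))))
  →21  S(S(S(S(S(S(S(S(add(add(Z, Z), add(mul(Z, Z), add(Z, Z)))))))))))
  →22  S(S(S(S(S(S(S(S(add(Z, add(mul(Z, Z), add(Z, Z)))))))))))
  →23  S(S(S(S(S(S(S(S(add(mul(Z, Z), add(Z, Z))))))))))
  →24  S(S(S(S(S(S(S(S(add(Z, add(Z, Z))))))))))
  →25  S(S(S(S(S(S(S(S(add(Z, Z)))))))))
  →26  S^8(Z)

Term B:
  start: add(mul(SSSZ, SZ), mul(SZ, SZ))
  →1  add(add(SZ, mul(SSZ, SZ)), mul(SZ, SZ))
  →2  add(S(add(Z, mul(SSZ, SZ))), mul(SZ, SZ))
  →3  S(add(add(Z, mul(SSZ, SZ)), mul(SZ, SZ)))
  →4  S(add(mul(SSZ, SZ), mul(SZ, SZ)))
  →5  S(add(add(SZ, mul(SZ, SZ)), mul(SZ, SZ)))
  →6  S(add(S(add(Z, mul(SZ, SZ))), mul(SZ, SZ)))
  →7  S(S(add(add(Z, mul(SZ, SZ)), mul(SZ, SZ))))
  →8  S(S(add(mul(SZ, SZ), mul(SZ, SZ))))
  →9  S(S(add(add(SZ, mul(Z, SZ)), mul(SZ, SZ))))
  →10  S(S(add(S(add(Z, mul(Z, SZ))), mul(SZ, SZ))))
  →11  S(S(S(add(add(Z, mul(Z, SZ)), mul(SZ, SZ)))))
  →12  S(S(S(add(mul(Z, SZ), mul(SZ, SZ)))))
  →13  S(S(S(add(Z, mul(SZ, SZ)))))
  →14  S(S(S(mul(SZ, SZ))))
  →15  S(S(S(add(SZ, mul(Z, SZ)))))
  →16  S(S(S(S(add(Z, mul(Z, SZ))))))
  →17  S(S(S(S(mul(Z, SZ)))))
  →18  S^4(Z)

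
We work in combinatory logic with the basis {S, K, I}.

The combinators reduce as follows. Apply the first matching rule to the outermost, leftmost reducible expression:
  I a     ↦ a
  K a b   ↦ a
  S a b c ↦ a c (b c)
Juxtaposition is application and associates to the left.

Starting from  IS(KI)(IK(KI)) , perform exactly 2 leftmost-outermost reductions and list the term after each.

  start: IS(KI)(IK(KI))
  →1  S(KI)(IK(KI))
  →2  S(KI)(K(KI))

Answer: after 2 steps: S(KI)(K(KI))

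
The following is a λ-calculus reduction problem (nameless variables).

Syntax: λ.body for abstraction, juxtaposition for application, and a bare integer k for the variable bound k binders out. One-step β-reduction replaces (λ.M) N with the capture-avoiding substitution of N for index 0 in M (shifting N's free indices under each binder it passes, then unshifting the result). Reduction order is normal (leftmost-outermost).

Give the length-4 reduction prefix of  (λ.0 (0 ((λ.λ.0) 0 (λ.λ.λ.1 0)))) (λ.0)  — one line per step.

Answer: after 4 steps: (λ.0) (λ.λ.λ.1 0)

Reduction:
  start: (λ.0 (0 ((λ.λ.0) 0 (λ.λ.λ.1 0)))) (λ.0)
  →1  (λ.0) ((λ.0) ((λ.λ.0) (λ.0) (λ.λ.λ.1 0)))
  →2  (λ.0) ((λ.λ.0) (λ.0) (λ.λ.λ.1 0))
  →3  (λ.λ.0) (λ.0) (λ.λ.λ.1 0)
  →4  (λ.0) (λ.λ.λ.1 0)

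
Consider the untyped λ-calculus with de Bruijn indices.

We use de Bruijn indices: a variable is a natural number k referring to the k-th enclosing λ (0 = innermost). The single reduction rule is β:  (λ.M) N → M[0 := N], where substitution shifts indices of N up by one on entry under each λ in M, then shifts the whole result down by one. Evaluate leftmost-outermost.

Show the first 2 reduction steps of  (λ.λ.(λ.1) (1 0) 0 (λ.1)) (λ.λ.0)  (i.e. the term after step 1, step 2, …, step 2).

  start: (λ.λ.(λ.1) (1 0) 0 (λ.1)) (λ.λ.0)
  →1  λ.(λ.1) ((λ.λ.0) 0) 0 (λ.1)
  →2  λ.0 0 (λ.1)

Answer: after 2 steps: λ.0 0 (λ.1)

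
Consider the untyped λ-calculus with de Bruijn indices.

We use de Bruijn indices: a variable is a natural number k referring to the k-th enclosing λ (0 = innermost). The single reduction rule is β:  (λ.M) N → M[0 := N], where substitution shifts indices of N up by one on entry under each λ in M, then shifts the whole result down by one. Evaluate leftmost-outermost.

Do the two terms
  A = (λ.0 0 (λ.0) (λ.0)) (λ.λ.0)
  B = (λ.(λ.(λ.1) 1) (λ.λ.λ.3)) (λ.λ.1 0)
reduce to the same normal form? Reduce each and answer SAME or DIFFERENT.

Answer: DIFFERENT — A ⇓ λ.0, B ⇓ λ.λ.λ.λ.λ.1 0

Derivation:
Term A:
  start: (λ.0 0 (λ.0) (λ.0)) (λ.λ.0)
  [1] (λ.λ.0) (λ.λ.0) (λ.0) (λ.0)
  [2] (λ.0) (λ.0) (λ.0)
  [3] (λ.0) (λ.0)
  [4] λ.0

Term B:
  start: (λ.(λ.(λ.1) 1) (λ.λ.λ.3)) (λ.λ.1 0)
  [1] (λ.(λ.1) (λ.λ.1 0)) (λ.λ.λ.λ.λ.1 0)
  [2] (λ.λ.λ.λ.λ.λ.1 0) (λ.λ.1 0)
  [3] λ.λ.λ.λ.λ.1 0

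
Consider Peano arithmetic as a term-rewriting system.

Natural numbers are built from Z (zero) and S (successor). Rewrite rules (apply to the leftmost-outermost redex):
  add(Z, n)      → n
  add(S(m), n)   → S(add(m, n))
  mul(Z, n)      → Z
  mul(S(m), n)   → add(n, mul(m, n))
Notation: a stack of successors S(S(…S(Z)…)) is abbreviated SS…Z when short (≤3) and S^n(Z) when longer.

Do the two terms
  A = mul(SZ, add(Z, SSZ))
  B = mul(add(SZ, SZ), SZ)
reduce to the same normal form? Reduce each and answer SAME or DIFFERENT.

Term A:
  start: mul(SZ, add(Z, SSZ))
  [1] add(add(Z, SSZ), mul(Z, add(Z, SSZ)))
  [2] add(SSZ, mul(Z, add(Z, SSZ)))
  [3] S(add(SZ, mul(Z, add(Z, SSZ))))
  [4] S(S(add(Z, mul(Z, add(Z, SSZ)))))
  [5] S(S(mul(Z, add(Z, SSZ))))
  [6] SSZ

Term B:
  start: mul(add(SZ, SZ), SZ)
  [1] mul(S(add(Z, SZ)), SZ)
  [2] add(SZ, mul(add(Z, SZ), SZ))
  [3] S(add(Z, mul(add(Z, SZ), SZ)))
  [4] S(mul(add(Z, SZ), SZ))
  [5] S(mul(SZ, SZ))
  [6] S(add(SZ, mul(Z, SZ)))
  [7] S(S(add(Z, mul(Z, SZ))))
  [8] S(S(mul(Z, SZ)))
  [9] SSZ

Answer: SAME — A ⇓ SSZ, B ⇓ SSZ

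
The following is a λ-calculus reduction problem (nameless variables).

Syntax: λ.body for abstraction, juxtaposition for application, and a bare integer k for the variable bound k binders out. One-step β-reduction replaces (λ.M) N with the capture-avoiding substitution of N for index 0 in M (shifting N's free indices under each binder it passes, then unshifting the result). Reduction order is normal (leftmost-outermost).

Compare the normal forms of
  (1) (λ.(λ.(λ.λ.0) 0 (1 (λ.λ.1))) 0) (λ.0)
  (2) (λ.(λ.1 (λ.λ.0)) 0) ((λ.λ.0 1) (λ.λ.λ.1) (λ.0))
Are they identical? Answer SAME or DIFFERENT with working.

Term A:
  start: (λ.(λ.(λ.λ.0) 0 (1 (λ.λ.1))) 0) (λ.0)
  →1  (λ.(λ.λ.0) 0 ((λ.0) (λ.λ.1))) (λ.0)
  →2  (λ.λ.0) (λ.0) ((λ.0) (λ.λ.1))
  →3  (λ.0) ((λ.0) (λ.λ.1))
  →4  (λ.0) (λ.λ.1)
  →5  λ.λ.1

Term B:
  start: (λ.(λ.1 (λ.λ.0)) 0) ((λ.λ.0 1) (λ.λ.λ.1) (λ.0))
  →1  (λ.(λ.λ.0 1) (λ.λ.λ.1) (λ.0) (λ.λ.0)) ((λ.λ.0 1) (λ.λ.λ.1) (λ.0))
  →2  (λ.λ.0 1) (λ.λ.λ.1) (λ.0) (λ.λ.0)
  →3  (λ.0 (λ.λ.λ.1)) (λ.0) (λ.λ.0)
  →4  (λ.0) (λ.λ.λ.1) (λ.λ.0)
  →5  (λ.λ.λ.1) (λ.λ.0)
  →6  λ.λ.1

Answer: SAME — A ⇓ λ.λ.1, B ⇓ λ.λ.1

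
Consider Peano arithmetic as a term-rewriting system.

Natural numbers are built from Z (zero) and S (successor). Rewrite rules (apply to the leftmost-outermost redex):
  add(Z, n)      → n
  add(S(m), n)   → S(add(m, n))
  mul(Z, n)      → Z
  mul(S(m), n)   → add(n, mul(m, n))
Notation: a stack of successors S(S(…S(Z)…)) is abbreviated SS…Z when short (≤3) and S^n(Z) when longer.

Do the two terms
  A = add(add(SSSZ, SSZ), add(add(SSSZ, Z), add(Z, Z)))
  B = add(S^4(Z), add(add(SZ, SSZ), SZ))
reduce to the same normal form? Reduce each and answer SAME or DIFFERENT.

Answer: SAME — A ⇓ S^8(Z), B ⇓ S^8(Z)

Working:
Term A:
  start: add(add(SSSZ, SSZ), add(add(SSSZ, Z), add(Z, Z)))
  →1  add(S(add(SSZ, SSZ)), add(add(SSSZ, Z), add(Z, Z)))
  →2  S(add(add(SSZ, SSZ), add(add(SSSZ, Z), add(Z, Z))))
  →3  S(add(S(add(SZ, SSZ)), add(add(SSSZ, Z), add(Z, Z))))
  →4  S(S(add(add(SZ, SSZ), add(add(SSSZ, Z), add(Z, Z)))))
  →5  S(S(add(S(add(Z, SSZ)), add(add(SSSZ, Z), add(Z, Z)))))
  →6  S(S(S(add(add(Z, SSZ), add(add(SSSZ, Z), add(Z, Z))))))
  →7  S(S(S(add(SSZ, add(add(SSSZ, Z), add(Z, Z))))))
  →8  S(S(S(S(add(SZ, add(add(SSSZ, Z), add(Z, Z)))))))
  →9  S(S(S(S(S(add(Z, add(add(SSSZ, Z), add(Z, Z))))))))
  →10  S(S(S(S(S(add(add(SSSZ, Z), add(Z, Z)))))))
  →11  S(S(S(S(S(add(S(add(SSZ, Z)), add(Z, Z)))))))
  →12  S(S(S(S(S(S(add(add(SSZ, Z), add(Z, Z))))))))
  →13  S(S(S(S(S(S(add(S(add(SZ, Z)), add(Z, Z))))))))
  →14  S(S(S(S(S(S(S(add(add(SZ, Z), add(Z, Z)))))))))
  →15  S(S(S(S(S(S(S(add(S(add(Z, Z)), add(Z, Z)))))))))
  →16  S(S(S(S(S(S(S(S(add(add(Z, Z), add(Z, Z))))))))))
  →17  S(S(S(S(S(S(S(S(add(Z, add(Z, Z))))))))))
  →18  S(S(S(S(S(S(S(S(add(Z, Z)))))))))
  →19  S^8(Z)

Term B:
  start: add(S^4(Z), add(add(SZ, SSZ), SZ))
  →1  S(add(SSSZ, add(add(SZ, SSZ), SZ)))
  →2  S(S(add(SSZ, add(add(SZ, SSZ), SZ))))
  →3  S(S(S(add(SZ, add(add(SZ, SSZ), SZ)))))
  →4  S(S(S(S(add(Z, add(add(SZ, SSZ), SZ))))))
  →5  S(S(S(S(add(add(SZ, SSZ), SZ)))))
  →6  S(S(S(S(add(S(add(Z, SSZ)), SZ)))))
  →7  S(S(S(S(S(add(add(Z, SSZ), SZ))))))
  →8  S(S(S(S(S(add(SSZ, SZ))))))
  →9  S(S(S(S(S(S(add(SZ, SZ)))))))
  →10  S(S(S(S(S(S(S(add(Z, SZ))))))))
  →11  S^8(Z)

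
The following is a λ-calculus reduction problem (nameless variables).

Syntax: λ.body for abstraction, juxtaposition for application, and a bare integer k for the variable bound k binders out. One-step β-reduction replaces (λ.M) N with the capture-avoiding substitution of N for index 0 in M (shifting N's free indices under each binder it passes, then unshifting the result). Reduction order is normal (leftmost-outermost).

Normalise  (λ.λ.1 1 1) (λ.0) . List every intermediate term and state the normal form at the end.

Answer: normal form = λ.λ.0  (in 3 steps)

Reduction:
  start: (λ.λ.1 1 1) (λ.0)
  step 1: λ.(λ.0) (λ.0) (λ.0)
  step 2: λ.(λ.0) (λ.0)
  step 3: λ.λ.0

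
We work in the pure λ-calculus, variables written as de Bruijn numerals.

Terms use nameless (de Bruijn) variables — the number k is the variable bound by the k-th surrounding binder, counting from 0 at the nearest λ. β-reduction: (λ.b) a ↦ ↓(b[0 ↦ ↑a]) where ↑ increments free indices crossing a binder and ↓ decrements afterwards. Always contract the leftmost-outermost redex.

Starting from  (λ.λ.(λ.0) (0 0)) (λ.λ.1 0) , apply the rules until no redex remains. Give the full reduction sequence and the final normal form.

  start: (λ.λ.(λ.0) (0 0)) (λ.λ.1 0)
  →1  λ.(λ.0) (0 0)
  →2  λ.0 0

Answer: normal form = λ.0 0  (in 2 steps)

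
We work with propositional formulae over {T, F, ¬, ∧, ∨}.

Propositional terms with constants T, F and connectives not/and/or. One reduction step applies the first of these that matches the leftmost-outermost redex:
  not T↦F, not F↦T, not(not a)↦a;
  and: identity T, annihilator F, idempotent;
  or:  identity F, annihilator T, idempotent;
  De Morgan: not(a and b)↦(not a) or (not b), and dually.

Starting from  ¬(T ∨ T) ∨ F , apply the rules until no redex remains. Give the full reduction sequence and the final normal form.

  start: ¬(T ∨ T) ∨ F
  step 1: ¬(T ∨ T)
  step 2: ¬T ∧ ¬T
  step 3: ¬T
  step 4: F

Answer: normal form = F  (in 4 steps)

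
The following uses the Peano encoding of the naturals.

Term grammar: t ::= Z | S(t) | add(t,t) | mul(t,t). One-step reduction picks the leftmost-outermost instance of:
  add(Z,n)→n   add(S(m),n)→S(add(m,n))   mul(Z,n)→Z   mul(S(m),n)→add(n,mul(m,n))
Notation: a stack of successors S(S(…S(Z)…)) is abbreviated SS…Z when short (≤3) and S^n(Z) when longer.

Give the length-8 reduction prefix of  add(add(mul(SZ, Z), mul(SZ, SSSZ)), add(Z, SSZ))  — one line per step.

Answer: after 8 steps: S(add(S(add(SZ, mul(Z, SSSZ))), add(Z, SSZ)))

Working:
  start: add(add(mul(SZ, Z), mul(SZ, SSSZ)), add(Z, SSZ))
  step 1: add(add(add(Z, mul(Z, Z)), mul(SZ, SSSZ)), add(Z, SSZ))
  step 2: add(add(mul(Z, Z), mul(SZ, SSSZ)), add(Z, SSZ))
  step 3: add(add(Z, mul(SZ, SSSZ)), add(Z, SSZ))
  step 4: add(mul(SZ, SSSZ), add(Z, SSZ))
  step 5: add(add(SSSZ, mul(Z, SSSZ)), add(Z, SSZ))
  step 6: add(S(add(SSZ, mul(Z, SSSZ))), add(Z, SSZ))
  step 7: S(add(add(SSZ, mul(Z, SSSZ)), add(Z, SSZ)))
  step 8: S(add(S(add(SZ, mul(Z, SSSZ))), add(Z, SSZ)))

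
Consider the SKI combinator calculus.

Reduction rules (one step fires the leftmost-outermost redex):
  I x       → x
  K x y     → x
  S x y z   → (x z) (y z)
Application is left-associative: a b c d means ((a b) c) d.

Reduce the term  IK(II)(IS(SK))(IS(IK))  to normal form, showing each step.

Answer: normal form = SK  (in 6 steps)

Derivation:
  start: IK(II)(IS(SK))(IS(IK))
  step 1: K(II)(IS(SK))(IS(IK))
  step 2: II(IS(IK))
  step 3: I(IS(IK))
  step 4: IS(IK)
  step 5: S(IK)
  step 6: SK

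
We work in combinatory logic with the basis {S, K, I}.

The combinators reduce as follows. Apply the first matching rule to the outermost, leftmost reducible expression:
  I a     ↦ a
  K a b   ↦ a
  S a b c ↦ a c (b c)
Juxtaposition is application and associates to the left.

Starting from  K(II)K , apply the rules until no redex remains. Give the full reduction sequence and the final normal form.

  start: K(II)K
  [1] II
  [2] I

Answer: normal form = I  (in 2 steps)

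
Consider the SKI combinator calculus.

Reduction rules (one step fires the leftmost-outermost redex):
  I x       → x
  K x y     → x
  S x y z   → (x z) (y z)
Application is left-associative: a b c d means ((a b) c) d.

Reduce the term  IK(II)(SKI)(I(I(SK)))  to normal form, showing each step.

Answer: normal form = SK  (in 6 steps)

Derivation:
  start: IK(II)(SKI)(I(I(SK)))
  step 1: K(II)(SKI)(I(I(SK)))
  step 2: II(I(I(SK)))
  step 3: I(I(I(SK)))
  step 4: I(I(SK))
  step 5: I(SK)
  step 6: SK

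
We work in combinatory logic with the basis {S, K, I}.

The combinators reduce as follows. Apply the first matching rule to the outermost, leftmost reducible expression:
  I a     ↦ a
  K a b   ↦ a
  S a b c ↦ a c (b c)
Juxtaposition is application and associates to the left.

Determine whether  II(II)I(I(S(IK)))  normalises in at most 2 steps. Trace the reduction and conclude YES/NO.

Answer: NO — after 2 steps the term is III(I(S(IK))), not yet normal

Derivation:
  start: II(II)I(I(S(IK)))
  →1  I(II)I(I(S(IK)))
  →2  III(I(S(IK)))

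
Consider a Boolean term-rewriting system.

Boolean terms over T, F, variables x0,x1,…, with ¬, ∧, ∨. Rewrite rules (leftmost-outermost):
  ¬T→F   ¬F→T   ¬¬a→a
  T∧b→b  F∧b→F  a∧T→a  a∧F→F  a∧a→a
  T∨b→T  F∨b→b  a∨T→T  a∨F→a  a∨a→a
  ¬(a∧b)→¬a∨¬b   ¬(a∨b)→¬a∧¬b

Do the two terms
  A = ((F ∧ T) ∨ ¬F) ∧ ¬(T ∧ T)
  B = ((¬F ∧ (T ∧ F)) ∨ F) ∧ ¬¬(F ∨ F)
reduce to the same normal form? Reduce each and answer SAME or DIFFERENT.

Answer: SAME — A ⇓ F, B ⇓ F

Reduction:
Term A:
  start: ((F ∧ T) ∨ ¬F) ∧ ¬(T ∧ T)
  step 1: (F ∨ ¬F) ∧ ¬(T ∧ T)
  step 2: ¬F ∧ ¬(T ∧ T)
  step 3: T ∧ ¬(T ∧ T)
  step 4: ¬(T ∧ T)
  step 5: ¬T ∨ ¬T
  step 6: ¬T
  step 7: F

Term B:
  start: ((¬F ∧ (T ∧ F)) ∨ F) ∧ ¬¬(F ∨ F)
  step 1: (¬F ∧ (T ∧ F)) ∧ ¬¬(F ∨ F)
  step 2: (T ∧ (T ∧ F)) ∧ ¬¬(F ∨ F)
  step 3: (T ∧ F) ∧ ¬¬(F ∨ F)
  step 4: F ∧ ¬¬(F ∨ F)
  step 5: F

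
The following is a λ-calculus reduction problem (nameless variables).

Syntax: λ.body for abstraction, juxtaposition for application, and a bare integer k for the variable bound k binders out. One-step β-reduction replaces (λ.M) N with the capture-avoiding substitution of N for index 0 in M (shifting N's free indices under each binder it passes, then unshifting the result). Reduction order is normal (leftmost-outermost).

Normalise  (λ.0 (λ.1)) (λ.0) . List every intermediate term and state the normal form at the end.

Answer: normal form = λ.λ.0  (in 2 steps)

Reduction:
  start: (λ.0 (λ.1)) (λ.0)
  →1  (λ.0) (λ.λ.0)
  →2  λ.λ.0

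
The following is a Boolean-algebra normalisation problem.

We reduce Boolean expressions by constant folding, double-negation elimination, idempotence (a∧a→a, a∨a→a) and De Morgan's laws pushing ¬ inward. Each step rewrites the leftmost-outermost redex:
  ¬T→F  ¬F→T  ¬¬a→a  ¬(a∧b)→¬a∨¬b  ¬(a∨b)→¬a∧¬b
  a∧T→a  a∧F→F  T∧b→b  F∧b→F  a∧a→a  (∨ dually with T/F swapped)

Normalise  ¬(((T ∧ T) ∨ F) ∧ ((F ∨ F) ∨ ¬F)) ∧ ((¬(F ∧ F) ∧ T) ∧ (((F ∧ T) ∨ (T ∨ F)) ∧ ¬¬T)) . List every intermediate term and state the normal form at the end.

  start: ¬(((T ∧ T) ∨ F) ∧ ((F ∨ F) ∨ ¬F)) ∧ ((¬(F ∧ F) ∧ T) ∧ (((F ∧ T) ∨ (T ∨ F)) ∧ ¬¬T))
  [1] (¬((T ∧ T) ∨ F) ∨ ¬((F ∨ F) ∨ ¬F)) ∧ ((¬(F ∧ F) ∧ T) ∧ (((F ∧ T) ∨ (T ∨ F)) ∧ ¬¬T))
  [2] ((¬(T ∧ T) ∧ ¬F) ∨ ¬((F ∨ F) ∨ ¬F)) ∧ ((¬(F ∧ F) ∧ T) ∧ (((F ∧ T) ∨ (T ∨ F)) ∧ ¬¬T))
  [3] (((¬T ∨ ¬T) ∧ ¬F) ∨ ¬((F ∨ F) ∨ ¬F)) ∧ ((¬(F ∧ F) ∧ T) ∧ (((F ∧ T) ∨ (T ∨ F)) ∧ ¬¬T))
  [4] ((¬T ∧ ¬F) ∨ ¬((F ∨ F) ∨ ¬F)) ∧ ((¬(F ∧ F) ∧ T) ∧ (((F ∧ T) ∨ (T ∨ F)) ∧ ¬¬T))
  [5] ((F ∧ ¬F) ∨ ¬((F ∨ F) ∨ ¬F)) ∧ ((¬(F ∧ F) ∧ T) ∧ (((F ∧ T) ∨ (T ∨ F)) ∧ ¬¬T))
  [6] (F ∨ ¬((F ∨ F) ∨ ¬F)) ∧ ((¬(F ∧ F) ∧ T) ∧ (((F ∧ T) ∨ (T ∨ F)) ∧ ¬¬T))
  [7] ¬((F ∨ F) ∨ ¬F) ∧ ((¬(F ∧ F) ∧ T) ∧ (((F ∧ T) ∨ (T ∨ F)) ∧ ¬¬T))
  [8] (¬(F ∨ F) ∧ ¬¬F) ∧ ((¬(F ∧ F) ∧ T) ∧ (((F ∧ T) ∨ (T ∨ F)) ∧ ¬¬T))
  [9] ((¬F ∧ ¬F) ∧ ¬¬F) ∧ ((¬(F ∧ F) ∧ T) ∧ (((F ∧ T) ∨ (T ∨ F)) ∧ ¬¬T))
  [10] (¬F ∧ ¬¬F) ∧ ((¬(F ∧ F) ∧ T) ∧ (((F ∧ T) ∨ (T ∨ F)) ∧ ¬¬T))
  [11] (T ∧ ¬¬F) ∧ ((¬(F ∧ F) ∧ T) ∧ (((F ∧ T) ∨ (T ∨ F)) ∧ ¬¬T))
  [12] ¬¬F ∧ ((¬(F ∧ F) ∧ T) ∧ (((F ∧ T) ∨ (T ∨ F)) ∧ ¬¬T))
  [13] F ∧ ((¬(F ∧ F) ∧ T) ∧ (((F ∧ T) ∨ (T ∨ F)) ∧ ¬¬T))
  [14] F

Answer: normal form = F  (in 14 steps)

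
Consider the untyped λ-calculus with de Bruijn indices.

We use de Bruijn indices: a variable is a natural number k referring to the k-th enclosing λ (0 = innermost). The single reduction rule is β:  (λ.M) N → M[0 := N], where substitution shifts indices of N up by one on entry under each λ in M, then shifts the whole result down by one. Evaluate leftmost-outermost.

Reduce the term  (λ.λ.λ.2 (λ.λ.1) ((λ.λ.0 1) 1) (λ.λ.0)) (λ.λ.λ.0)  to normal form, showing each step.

Answer: normal form = λ.λ.λ.λ.0  (in 4 steps)

Derivation:
  start: (λ.λ.λ.2 (λ.λ.1) ((λ.λ.0 1) 1) (λ.λ.0)) (λ.λ.λ.0)
  [1] λ.λ.(λ.λ.λ.0) (λ.λ.1) ((λ.λ.0 1) 1) (λ.λ.0)
  [2] λ.λ.(λ.λ.0) ((λ.λ.0 1) 1) (λ.λ.0)
  [3] λ.λ.(λ.0) (λ.λ.0)
  [4] λ.λ.λ.λ.0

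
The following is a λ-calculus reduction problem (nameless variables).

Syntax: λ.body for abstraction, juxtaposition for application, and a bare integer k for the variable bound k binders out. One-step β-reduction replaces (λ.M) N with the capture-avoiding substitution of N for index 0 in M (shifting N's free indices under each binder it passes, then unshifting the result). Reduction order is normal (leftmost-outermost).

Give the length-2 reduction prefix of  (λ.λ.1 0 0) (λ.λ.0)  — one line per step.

Answer: after 2 steps: λ.(λ.0) 0

Working:
  start: (λ.λ.1 0 0) (λ.λ.0)
  step 1: λ.(λ.λ.0) 0 0
  step 2: λ.(λ.0) 0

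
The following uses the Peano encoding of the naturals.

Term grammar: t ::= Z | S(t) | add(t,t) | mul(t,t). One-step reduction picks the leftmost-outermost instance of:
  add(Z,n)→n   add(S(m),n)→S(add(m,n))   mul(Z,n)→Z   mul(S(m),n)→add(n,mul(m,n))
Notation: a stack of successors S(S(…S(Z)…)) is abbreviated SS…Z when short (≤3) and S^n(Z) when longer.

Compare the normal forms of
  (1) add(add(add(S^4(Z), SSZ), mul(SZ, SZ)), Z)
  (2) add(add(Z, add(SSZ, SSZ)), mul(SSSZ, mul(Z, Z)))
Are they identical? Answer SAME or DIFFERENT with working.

Answer: DIFFERENT — A ⇓ S^7(Z), B ⇓ S^4(Z)

Reduction:
Term A:
  start: add(add(add(S^4(Z), SSZ), mul(SZ, SZ)), Z)
  [1] add(add(S(add(SSSZ, SSZ)), mul(SZ, SZ)), Z)
  [2] add(S(add(add(SSSZ, SSZ), mul(SZ, SZ))), Z)
  [3] S(add(add(add(SSSZ, SSZ), mul(SZ, SZ)), Z))
  [4] S(add(add(S(add(SSZ, SSZ)), mul(SZ, SZ)), Z))
  [5] S(add(S(add(add(SSZ, SSZ), mul(SZ, SZ))), Z))
  [6] S(S(add(add(add(SSZ, SSZ), mul(SZ, SZ)), Z)))
  [7] S(S(add(add(S(add(SZ, SSZ)), mul(SZ, SZ)), Z)))
  [8] S(S(add(S(add(add(SZ, SSZ), mul(SZ, SZ))), Z)))
  [9] S(S(S(add(add(add(SZ, SSZ), mul(SZ, SZ)), Z))))
  [10] S(S(S(add(add(S(add(Z, SSZ)), mul(SZ, SZ)), Z))))
  [11] S(S(S(add(S(add(add(Z, SSZ), mul(SZ, SZ))), Z))))
  [12] S(S(S(S(add(add(add(Z, SSZ), mul(SZ, SZ)), Z)))))
  [13] S(S(S(S(add(add(SSZ, mul(SZ, SZ)), Z)))))
  [14] S(S(S(S(add(S(add(SZ, mul(SZ, SZ))), Z)))))
  [15] S(S(S(S(S(add(add(SZ, mul(SZ, SZ)), Z))))))
  [16] S(S(S(S(S(add(S(add(Z, mul(SZ, SZ))), Z))))))
  [17] S(S(S(S(S(S(add(add(Z, mul(SZ, SZ)), Z)))))))
  [18] S(S(S(S(S(S(add(mul(SZ, SZ), Z)))))))
  [19] S(S(S(S(S(S(add(add(SZ, mul(Z, SZ)), Z)))))))
  [20] S(S(S(S(S(S(add(S(add(Z, mul(Z, SZ))), Z)))))))
  [21] S(S(S(S(S(S(S(add(add(Z, mul(Z, SZ)), Z))))))))
  [22] S(S(S(S(S(S(S(add(mul(Z, SZ), Z))))))))
  [23] S(S(S(S(S(S(S(add(Z, Z))))))))
  [24] S^7(Z)

Term B:
  start: add(add(Z, add(SSZ, SSZ)), mul(SSSZ, mul(Z, Z)))
  [1] add(add(SSZ, SSZ), mul(SSSZ, mul(Z, Z)))
  [2] add(S(add(SZ, SSZ)), mul(SSSZ, mul(Z, Z)))
  [3] S(add(add(SZ, SSZ), mul(SSSZ, mul(Z, Z))))
  [4] S(add(S(add(Z, SSZ)), mul(SSSZ, mul(Z, Z))))
  [5] S(S(add(add(Z, SSZ), mul(SSSZ, mul(Z, Z)))))
  [6] S(S(add(SSZ, mul(SSSZ, mul(Z, Z)))))
  [7] S(S(S(add(SZ, mul(SSSZ, mul(Z, Z))))))
  [8] S(S(S(S(add(Z, mul(SSSZ, mul(Z, Z)))))))
  [9] S(S(S(S(mul(SSSZ, mul(Z, Z))))))
  [10] S(S(S(S(add(mul(Z, Z), mul(SSZ, mul(Z, Z)))))))
  [11] S(S(S(S(add(Z, mul(SSZ, mul(Z, Z)))))))
  [12] S(S(S(S(mul(SSZ, mul(Z, Z))))))
  [13] S(S(S(S(add(mul(Z, Z), mul(SZ, mul(Z, Z)))))))
  [14] S(S(S(S(add(Z, mul(SZ, mul(Z, Z)))))))
  [15] S(S(S(S(mul(SZ, mul(Z, Z))))))
  [16] S(S(S(S(add(mul(Z, Z), mul(Z, mul(Z, Z)))))))
  [17] S(S(S(S(add(Z, mul(Z, mul(Z, Z)))))))
  [18] S(S(S(S(mul(Z, mul(Z, Z))))))
  [19] S^4(Z)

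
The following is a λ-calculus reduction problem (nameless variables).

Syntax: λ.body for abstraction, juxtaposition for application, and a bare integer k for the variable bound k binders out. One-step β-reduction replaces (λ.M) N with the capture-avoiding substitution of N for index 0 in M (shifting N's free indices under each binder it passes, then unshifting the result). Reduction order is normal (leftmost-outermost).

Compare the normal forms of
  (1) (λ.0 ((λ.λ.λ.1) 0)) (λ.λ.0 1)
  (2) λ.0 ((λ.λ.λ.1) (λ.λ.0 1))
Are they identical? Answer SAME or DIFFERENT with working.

Answer: SAME — A ⇓ λ.0 (λ.λ.1), B ⇓ λ.0 (λ.λ.1)

Reduction:
Term A:
  start: (λ.0 ((λ.λ.λ.1) 0)) (λ.λ.0 1)
  [1] (λ.λ.0 1) ((λ.λ.λ.1) (λ.λ.0 1))
  [2] λ.0 ((λ.λ.λ.1) (λ.λ.0 1))
  [3] λ.0 (λ.λ.1)

Term B:
  start: λ.0 ((λ.λ.λ.1) (λ.λ.0 1))
  [1] λ.0 (λ.λ.1)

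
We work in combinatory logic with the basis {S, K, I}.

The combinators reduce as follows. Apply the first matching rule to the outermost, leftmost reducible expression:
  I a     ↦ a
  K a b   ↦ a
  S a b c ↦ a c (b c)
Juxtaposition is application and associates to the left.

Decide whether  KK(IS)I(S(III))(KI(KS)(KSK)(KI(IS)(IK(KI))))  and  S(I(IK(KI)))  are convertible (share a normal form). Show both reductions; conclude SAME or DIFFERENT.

Answer: SAME — A ⇓ S(K(KI)), B ⇓ S(K(KI))

Working:
Term A:
  start: KK(IS)I(S(III))(KI(KS)(KSK)(KI(IS)(IK(KI))))
  step 1: KI(S(III))(KI(KS)(KSK)(KI(IS)(IK(KI))))
  step 2: I(KI(KS)(KSK)(KI(IS)(IK(KI))))
  step 3: KI(KS)(KSK)(KI(IS)(IK(KI)))
  step 4: I(KSK)(KI(IS)(IK(KI)))
  step 5: KSK(KI(IS)(IK(KI)))
  step 6: S(KI(IS)(IK(KI)))
  step 7: S(I(IK(KI)))
  step 8: S(IK(KI))
  step 9: S(K(KI))

Term B:
  start: S(I(IK(KI)))
  step 1: S(IK(KI))
  step 2: S(K(KI))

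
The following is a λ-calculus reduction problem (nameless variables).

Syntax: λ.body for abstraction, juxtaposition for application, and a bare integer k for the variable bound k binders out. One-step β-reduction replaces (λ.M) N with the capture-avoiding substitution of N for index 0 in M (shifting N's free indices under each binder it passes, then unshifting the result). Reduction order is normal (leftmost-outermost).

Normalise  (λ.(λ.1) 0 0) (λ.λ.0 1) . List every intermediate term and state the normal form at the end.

Answer: normal form = λ.0 (λ.λ.0 1)  (in 3 steps)

Reduction:
  start: (λ.(λ.1) 0 0) (λ.λ.0 1)
  [1] (λ.λ.λ.0 1) (λ.λ.0 1) (λ.λ.0 1)
  [2] (λ.λ.0 1) (λ.λ.0 1)
  [3] λ.0 (λ.λ.0 1)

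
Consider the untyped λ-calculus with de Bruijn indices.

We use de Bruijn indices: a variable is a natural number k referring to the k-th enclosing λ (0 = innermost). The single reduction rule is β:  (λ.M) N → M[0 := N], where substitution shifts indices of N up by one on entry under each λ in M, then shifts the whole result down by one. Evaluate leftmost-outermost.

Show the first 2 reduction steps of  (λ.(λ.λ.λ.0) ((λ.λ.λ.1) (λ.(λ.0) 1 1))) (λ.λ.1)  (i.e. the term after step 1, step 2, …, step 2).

  start: (λ.(λ.λ.λ.0) ((λ.λ.λ.1) (λ.(λ.0) 1 1))) (λ.λ.1)
  [1] (λ.λ.λ.0) ((λ.λ.λ.1) (λ.(λ.0) (λ.λ.1) (λ.λ.1)))
  [2] λ.λ.0

Answer: after 2 steps: λ.λ.0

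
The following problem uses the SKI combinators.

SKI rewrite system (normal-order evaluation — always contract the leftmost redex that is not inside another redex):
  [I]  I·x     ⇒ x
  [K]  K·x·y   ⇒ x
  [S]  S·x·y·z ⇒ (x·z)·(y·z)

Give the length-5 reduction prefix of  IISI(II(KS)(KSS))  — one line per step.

  start: IISI(II(KS)(KSS))
  →1  ISI(II(KS)(KSS))
  →2  SI(II(KS)(KSS))
  →3  SI(I(KS)(KSS))
  →4  SI(KS(KSS))
  →5  SIS

Answer: after 5 steps: SIS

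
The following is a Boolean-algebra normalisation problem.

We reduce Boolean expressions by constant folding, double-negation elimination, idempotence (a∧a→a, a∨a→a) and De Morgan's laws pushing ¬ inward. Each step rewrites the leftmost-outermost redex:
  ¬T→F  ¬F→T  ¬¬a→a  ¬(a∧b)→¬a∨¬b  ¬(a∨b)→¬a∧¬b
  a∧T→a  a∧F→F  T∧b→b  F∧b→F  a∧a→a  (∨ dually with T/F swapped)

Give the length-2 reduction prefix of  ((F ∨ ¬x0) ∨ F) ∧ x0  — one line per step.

Answer: after 2 steps: ¬x0 ∧ x0

Working:
  start: ((F ∨ ¬x0) ∨ F) ∧ x0
  [1] (F ∨ ¬x0) ∧ x0
  [2] ¬x0 ∧ x0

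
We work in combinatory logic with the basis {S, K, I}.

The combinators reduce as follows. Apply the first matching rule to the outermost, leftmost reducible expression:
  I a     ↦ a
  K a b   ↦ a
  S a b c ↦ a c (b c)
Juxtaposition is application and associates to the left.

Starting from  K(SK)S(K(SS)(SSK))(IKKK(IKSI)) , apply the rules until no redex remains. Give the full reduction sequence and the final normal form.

  start: K(SK)S(K(SS)(SSK))(IKKK(IKSI))
  step 1: SK(K(SS)(SSK))(IKKK(IKSI))
  step 2: K(IKKK(IKSI))(K(SS)(SSK)(IKKK(IKSI)))
  step 3: IKKK(IKSI)
  step 4: KKK(IKSI)
  step 5: K(IKSI)
  step 6: K(KSI)
  step 7: KS

Answer: normal form = KS  (in 7 steps)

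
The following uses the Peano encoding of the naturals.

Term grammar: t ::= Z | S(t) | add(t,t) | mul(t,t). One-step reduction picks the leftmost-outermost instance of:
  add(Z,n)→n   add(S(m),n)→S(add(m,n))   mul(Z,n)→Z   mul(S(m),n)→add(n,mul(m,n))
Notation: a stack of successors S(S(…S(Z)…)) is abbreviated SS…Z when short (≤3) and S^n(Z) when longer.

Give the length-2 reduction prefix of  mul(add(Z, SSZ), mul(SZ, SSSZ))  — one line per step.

  start: mul(add(Z, SSZ), mul(SZ, SSSZ))
  →1  mul(SSZ, mul(SZ, SSSZ))
  →2  add(mul(SZ, SSSZ), mul(SZ, mul(SZ, SSSZ)))

Answer: after 2 steps: add(mul(SZ, SSSZ), mul(SZ, mul(SZ, SSSZ)))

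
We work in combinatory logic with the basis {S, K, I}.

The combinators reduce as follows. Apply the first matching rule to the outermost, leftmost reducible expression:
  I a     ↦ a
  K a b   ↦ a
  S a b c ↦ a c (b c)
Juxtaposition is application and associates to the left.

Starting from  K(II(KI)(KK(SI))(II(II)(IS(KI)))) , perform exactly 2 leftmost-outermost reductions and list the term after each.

  start: K(II(KI)(KK(SI))(II(II)(IS(KI))))
  [1] K(I(KI)(KK(SI))(II(II)(IS(KI))))
  [2] K(KI(KK(SI))(II(II)(IS(KI))))

Answer: after 2 steps: K(KI(KK(SI))(II(II)(IS(KI))))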